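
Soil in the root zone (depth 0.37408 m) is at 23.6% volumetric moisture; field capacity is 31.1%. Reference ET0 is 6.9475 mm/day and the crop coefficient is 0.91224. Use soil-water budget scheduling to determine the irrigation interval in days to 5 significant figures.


Approach: apply soil-water budget scheduling, SMD = (FC-theta)/100*depth*1000; ETc = ET0*Kc; interval = SMD/ETc.
Step 1 — soil moisture deficit:
  SMD = (31.1 - 23.6)/100 * 0.37408 * 1000 = 28.05600 mm
Step 2 — daily crop ET (ETc = ET0*Kc):
  ETc = 6.9475 * 0.91224 = 6.337787 mm/day
Step 3 — irrigation interval (SMD/ETc):
  interval = 28.05600 / 6.337787 = 4.4268 days
Therefore the irrigation interval = 4.4268 days.


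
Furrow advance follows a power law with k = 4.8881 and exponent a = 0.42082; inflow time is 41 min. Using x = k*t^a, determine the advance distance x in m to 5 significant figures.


x = 4.8881 * 41^0.42082 = 23.326 m
Therefore the advance distance x = 23.326 m.


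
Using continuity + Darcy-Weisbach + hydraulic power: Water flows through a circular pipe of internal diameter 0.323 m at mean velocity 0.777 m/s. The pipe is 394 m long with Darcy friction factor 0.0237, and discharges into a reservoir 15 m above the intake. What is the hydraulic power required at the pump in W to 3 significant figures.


Approach: apply continuity + Darcy-Weisbach + hydraulic power, Q = A*v; hf = f*(L/D)*(v^2/(2g)); H = static + hf; P = rho*g*Q*H.
Step 1 — flow rate (continuity, Q = A*v):
  A = pi*(0.323/2)^2 = 0.081940 m^2
  Q = 0.081940 * 0.777 = 0.063667 m^3/s
Step 2 — friction head loss (Darcy-Weisbach):
  hf = 0.0237 * (394/0.323) * (0.777^2 / (2*9.81))
  hf = 0.88958 m
Step 3 — total head: H = 15 + 0.88958 = 15.890 m
Step 4 — hydraulic power (P = rho*g*Q*H):
  P = 1000 * 9.81 * 0.063667 * 15.890 = 9920 W
Therefore the hydraulic power required at the pump = 9920 W.


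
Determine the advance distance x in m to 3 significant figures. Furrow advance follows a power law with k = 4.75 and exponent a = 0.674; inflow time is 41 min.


Approach: apply the power-law advance function, x = k*t^a.
x = 4.75 * 41^0.674 = 58.0 m
Therefore the advance distance x = 58.0 m.


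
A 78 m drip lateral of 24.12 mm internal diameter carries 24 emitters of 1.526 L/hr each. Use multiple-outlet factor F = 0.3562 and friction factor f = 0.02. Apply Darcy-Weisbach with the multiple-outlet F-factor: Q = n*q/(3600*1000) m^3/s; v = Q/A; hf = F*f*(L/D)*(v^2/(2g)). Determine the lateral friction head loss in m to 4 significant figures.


Q = 24*1.526/(3600*1000) = 1.01733e-05 m^3/s
A = pi*(24.12e-3/2)^2 = 4.56925e-04 m^2, so v = Q/A = 0.0222648 m/s
hf = 0.3562*0.02*(78/0.02412)*(0.0222648^2/(2*9.81)) = 0.0005821 m
Therefore the lateral friction head loss = 0.0005821 m.


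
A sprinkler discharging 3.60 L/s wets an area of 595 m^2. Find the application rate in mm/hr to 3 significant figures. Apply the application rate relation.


Approach: apply the application rate relation, rate = (Q/A)*3600.
rate = (3.60 / 595) * 3600 = 21.8 mm/hr
Therefore the application rate = 21.8 mm/hr.


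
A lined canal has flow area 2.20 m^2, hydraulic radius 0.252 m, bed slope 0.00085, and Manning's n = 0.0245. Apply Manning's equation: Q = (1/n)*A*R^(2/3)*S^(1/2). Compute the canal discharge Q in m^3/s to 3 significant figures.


Q = (1/0.0245) * 2.20 * 0.252^(2/3) * 0.00085^(1/2) = 1.04 m^3/s
Therefore the canal discharge Q = 1.04 m^3/s.


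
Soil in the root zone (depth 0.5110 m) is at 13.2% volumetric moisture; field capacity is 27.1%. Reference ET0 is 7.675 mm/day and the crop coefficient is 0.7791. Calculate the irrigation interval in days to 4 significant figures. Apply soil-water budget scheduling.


Approach: apply soil-water budget scheduling, SMD = (FC-theta)/100*depth*1000; ETc = ET0*Kc; interval = SMD/ETc.
Step 1 — soil moisture deficit:
  SMD = (27.1 - 13.2)/100 * 0.5110 * 1000 = 71.0290 mm
Step 2 — daily crop ET (ETc = ET0*Kc):
  ETc = 7.675 * 0.7791 = 5.97959 mm/day
Step 3 — irrigation interval (SMD/ETc):
  interval = 71.0290 / 5.97959 = 11.88 days
Therefore the irrigation interval = 11.88 days.


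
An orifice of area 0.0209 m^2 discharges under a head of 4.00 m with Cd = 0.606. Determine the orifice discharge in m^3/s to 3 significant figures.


Approach: apply the orifice equation, Q = Cd*A*sqrt(2*g*h).
Q = 0.606 * 0.0209 * sqrt(2*9.81*4.00) = 0.112 m^3/s
Therefore the orifice discharge = 0.112 m^3/s.


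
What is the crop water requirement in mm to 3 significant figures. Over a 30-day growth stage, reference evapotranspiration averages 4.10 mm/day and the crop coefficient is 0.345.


Approach: apply the crop water requirement relation, CWR = ET0 * Kc * days.
CWR = 4.10 * 0.345 * 30 = 42.4 mm
Therefore the crop water requirement = 42.4 mm.


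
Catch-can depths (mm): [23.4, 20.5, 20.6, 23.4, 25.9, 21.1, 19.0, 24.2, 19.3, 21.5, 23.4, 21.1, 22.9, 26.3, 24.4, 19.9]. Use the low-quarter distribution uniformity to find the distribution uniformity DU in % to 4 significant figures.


Approach: apply the low-quarter distribution uniformity, DU = (mean of lowest quarter of readings / overall mean)*100.
sorted lowest 4 of 16: [19.0, 19.3, 19.9, 20.5] -> mean = 19.6750 mm
overall mean = 22.3062 mm
DU = (19.6750/22.3062)*100 = 88.20 %
Therefore the distribution uniformity DU = 88.20 %.


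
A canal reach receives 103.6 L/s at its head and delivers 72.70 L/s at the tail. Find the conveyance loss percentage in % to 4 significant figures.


Approach: apply the conveyance loss ratio, loss% = ((Q_head - Q_tail)/Q_head)*100.
loss = ((103.6 - 72.70)/103.6)*100 = 29.83 %
Therefore the conveyance loss percentage = 29.83 %.


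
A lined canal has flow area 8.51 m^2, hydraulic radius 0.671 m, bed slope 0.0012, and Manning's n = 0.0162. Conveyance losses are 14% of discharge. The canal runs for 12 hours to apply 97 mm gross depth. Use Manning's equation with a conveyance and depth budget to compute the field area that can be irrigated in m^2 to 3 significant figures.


Approach: apply Manning's equation with a conveyance and depth budget, Q = (1/n)*A*R^(2/3)*S^(1/2); Q_field = Q*(1-loss); Area = Q_field*t/(d/1000).
Step 1 — canal discharge (Manning's equation):
  Q = (1/0.0162) * 8.51 * 0.671^(2/3) * 0.0012^(1/2) = 13.947 m^3/s
Step 2 — delivered flow: Q_field = 13.947*(1 - 14/100) = 11.995 m^3/s
Step 3 — volume delivered: V = 11.995 * 12*3600 = 518170 m^3
Step 4 — area served: A = V / (depth/1000) = 518170 / 0.097 = 5340000 m^2
Therefore the field area that can be irrigated = 5340000 m^2.


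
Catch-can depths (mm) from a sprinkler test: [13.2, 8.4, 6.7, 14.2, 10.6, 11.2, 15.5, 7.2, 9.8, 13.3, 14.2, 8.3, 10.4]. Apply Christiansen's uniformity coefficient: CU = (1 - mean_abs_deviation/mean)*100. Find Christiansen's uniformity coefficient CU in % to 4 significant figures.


mean = 11.0000 mm
mean |d_i - mean| = 2.40000 mm
CU = (1 - 2.40000/11.0000)*100 = 78.18 %
Therefore Christiansen's uniformity coefficient CU = 78.18 %.


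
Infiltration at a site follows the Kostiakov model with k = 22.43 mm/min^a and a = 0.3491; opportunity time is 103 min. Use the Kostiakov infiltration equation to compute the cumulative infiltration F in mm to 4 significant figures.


Approach: apply the Kostiakov infiltration equation, F = k*t^a.
F = 22.43 * 103^0.3491 = 113.1 mm
Therefore the cumulative infiltration F = 113.1 mm.


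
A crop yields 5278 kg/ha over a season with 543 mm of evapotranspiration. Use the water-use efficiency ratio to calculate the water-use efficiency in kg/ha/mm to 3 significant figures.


Approach: apply the water-use efficiency ratio, WUE = yield/ET.
WUE = 5278 / 543 = 9.72 kg/ha/mm
Therefore the water-use efficiency = 9.72 kg/ha/mm.


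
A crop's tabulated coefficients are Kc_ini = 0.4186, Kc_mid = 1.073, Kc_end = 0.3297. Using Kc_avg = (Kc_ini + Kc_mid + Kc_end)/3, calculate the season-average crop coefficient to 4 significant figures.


Kc_avg = (0.4186 + 1.073 + 0.3297)/3 = 0.6071
Therefore the season-average crop coefficient = 0.6071.


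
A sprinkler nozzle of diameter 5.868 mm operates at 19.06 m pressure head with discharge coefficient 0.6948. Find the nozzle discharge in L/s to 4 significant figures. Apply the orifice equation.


Approach: apply the orifice equation, Q = Cd*A*sqrt(2*g*h), A = pi*(d/2)^2.
A = pi*(5.868e-3/2)^2 = 2.70439e-05 m^2
Q = 0.6948 * 2.70439e-05 * sqrt(2*9.81*19.06) * 1000 = 0.3634 L/s
Therefore the nozzle discharge = 0.3634 L/s.


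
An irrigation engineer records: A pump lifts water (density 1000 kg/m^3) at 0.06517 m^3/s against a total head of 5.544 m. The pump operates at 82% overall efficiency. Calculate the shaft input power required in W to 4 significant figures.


Approach: apply hydraulic power then efficiency conversion, P = rho*g*Q*H; P_in = P/eta.
Step 1 — hydraulic power (P = rho*g*Q*H):
  P = 1000 * 9.81 * 0.06517 * 5.544 = 3544.38 W
Step 2 — input power: P_in = P/eta = 3544.38 / 0.82 = 4322 W
Therefore the shaft input power required = 4322 W.


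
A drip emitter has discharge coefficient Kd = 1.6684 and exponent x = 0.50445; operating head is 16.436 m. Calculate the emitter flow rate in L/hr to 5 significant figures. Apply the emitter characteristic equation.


Approach: apply the emitter characteristic equation, q = Kd * h^x.
q = 1.6684 * 16.436^0.50445 = 6.8487 L/hr
Therefore the emitter flow rate = 6.8487 L/hr.


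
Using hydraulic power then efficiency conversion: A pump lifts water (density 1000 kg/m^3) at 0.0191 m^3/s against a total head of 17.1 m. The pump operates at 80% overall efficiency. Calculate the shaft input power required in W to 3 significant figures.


Approach: apply hydraulic power then efficiency conversion, P = rho*g*Q*H; P_in = P/eta.
Step 1 — hydraulic power (P = rho*g*Q*H):
  P = 1000 * 9.81 * 0.0191 * 17.1 = 3204.0 W
Step 2 — input power: P_in = P/eta = 3204.0 / 0.8 = 4010 W
Therefore the shaft input power required = 4010 W.


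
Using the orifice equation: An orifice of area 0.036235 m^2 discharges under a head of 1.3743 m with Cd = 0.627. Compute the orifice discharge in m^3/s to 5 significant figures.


Approach: apply the orifice equation, Q = Cd*A*sqrt(2*g*h).
Q = 0.627 * 0.036235 * sqrt(2*9.81*1.3743) = 0.11797 m^3/s
Therefore the orifice discharge = 0.11797 m^3/s.


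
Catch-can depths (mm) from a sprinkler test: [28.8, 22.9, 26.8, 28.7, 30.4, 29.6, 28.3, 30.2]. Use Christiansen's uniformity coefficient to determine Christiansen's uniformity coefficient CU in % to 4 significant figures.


Approach: apply Christiansen's uniformity coefficient, CU = (1 - mean_abs_deviation/mean)*100.
mean = 28.2125 mm
mean |d_i - mean| = 1.68125 mm
CU = (1 - 1.68125/28.2125)*100 = 94.04 %
Therefore Christiansen's uniformity coefficient CU = 94.04 %.


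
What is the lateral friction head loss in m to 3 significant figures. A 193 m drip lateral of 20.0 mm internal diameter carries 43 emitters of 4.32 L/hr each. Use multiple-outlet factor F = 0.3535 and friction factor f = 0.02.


Approach: apply Darcy-Weisbach with the multiple-outlet F-factor, Q = n*q/(3600*1000) m^3/s; v = Q/A; hf = F*f*(L/D)*(v^2/(2g)).
Q = 43*4.32/(3600*1000) = 5.1600e-05 m^3/s
A = pi*(20.0e-3/2)^2 = 3.1416e-04 m^2, so v = Q/A = 0.16425 m/s
hf = 0.3535*0.02*(193/0.0200)*(0.16425^2/(2*9.81)) = 0.0938 m
Therefore the lateral friction head loss = 0.0938 m.


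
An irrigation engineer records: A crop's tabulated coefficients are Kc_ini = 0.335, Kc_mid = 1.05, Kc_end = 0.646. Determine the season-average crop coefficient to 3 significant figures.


Approach: apply a simple seasonal average, Kc_avg = (Kc_ini + Kc_mid + Kc_end)/3.
Kc_avg = (0.335 + 1.05 + 0.646)/3 = 0.677
Therefore the season-average crop coefficient = 0.677.


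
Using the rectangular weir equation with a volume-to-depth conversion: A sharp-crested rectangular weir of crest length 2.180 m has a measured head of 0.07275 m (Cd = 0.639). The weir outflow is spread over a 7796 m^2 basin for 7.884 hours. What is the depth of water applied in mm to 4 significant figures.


Approach: apply the rectangular weir equation with a volume-to-depth conversion, Q = (2/3)*Cd*L*sqrt(2g)*H^1.5; d = Q*t/A * 1000.
Step 1 — weir discharge:
  Q = (2/3)*0.639*2.180*sqrt(2*9.81)*0.07275^1.5 = 0.0807170 m^3/s
Step 2 — volume: V = 0.0807170 * 7.884*3600 = 2290.94 m^3
Step 3 — depth: d = V/A * 1000 = 2290.94/7796 * 1000 = 293.9 mm
Therefore the depth of water applied = 293.9 mm.


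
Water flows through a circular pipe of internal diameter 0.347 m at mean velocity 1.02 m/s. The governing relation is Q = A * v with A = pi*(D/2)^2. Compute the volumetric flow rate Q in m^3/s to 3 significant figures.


A = pi*(0.347/2)^2 = 0.094569 m^2
Q = 0.094569 * 1.02 = 0.0965 m^3/s
Therefore the volumetric flow rate Q = 0.0965 m^3/s.


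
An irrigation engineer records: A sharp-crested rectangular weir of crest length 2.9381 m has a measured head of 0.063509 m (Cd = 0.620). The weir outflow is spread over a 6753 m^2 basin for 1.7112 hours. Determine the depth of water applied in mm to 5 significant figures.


Approach: apply the rectangular weir equation with a volume-to-depth conversion, Q = (2/3)*Cd*L*sqrt(2g)*H^1.5; d = Q*t/A * 1000.
Step 1 — weir discharge:
  Q = (2/3)*0.620*2.9381*sqrt(2*9.81)*0.063509^1.5 = 0.08609331 m^3/s
Step 2 — volume: V = 0.08609331 * 1.7112*3600 = 530.3624 m^3
Step 3 — depth: d = V/A * 1000 = 530.3624/6753 * 1000 = 78.537 mm
Therefore the depth of water applied = 78.537 mm.


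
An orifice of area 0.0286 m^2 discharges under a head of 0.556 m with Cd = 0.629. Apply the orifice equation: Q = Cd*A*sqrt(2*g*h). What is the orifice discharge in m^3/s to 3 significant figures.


Q = 0.629 * 0.0286 * sqrt(2*9.81*0.556) = 0.0594 m^3/s
Therefore the orifice discharge = 0.0594 m^3/s.


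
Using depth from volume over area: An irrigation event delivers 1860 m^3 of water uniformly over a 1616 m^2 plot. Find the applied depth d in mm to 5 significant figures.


Approach: apply depth from volume over area, d = (V/A)*1000.
d = (1860 / 1616) * 1000 = 1151.0 mm
Therefore the applied depth d = 1151.0 mm.


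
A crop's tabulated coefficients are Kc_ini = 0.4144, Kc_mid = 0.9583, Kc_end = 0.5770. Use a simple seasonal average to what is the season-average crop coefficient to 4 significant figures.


Approach: apply a simple seasonal average, Kc_avg = (Kc_ini + Kc_mid + Kc_end)/3.
Kc_avg = (0.4144 + 0.9583 + 0.5770)/3 = 0.6499
Therefore the season-average crop coefficient = 0.6499.


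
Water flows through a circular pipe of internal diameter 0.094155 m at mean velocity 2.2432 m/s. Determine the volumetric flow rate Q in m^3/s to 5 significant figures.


Approach: apply the continuity equation for pipe flow, Q = A * v with A = pi*(D/2)^2.
A = pi*(0.094155/2)^2 = 0.006962684 m^2
Q = 0.006962684 * 2.2432 = 0.015619 m^3/s
Therefore the volumetric flow rate Q = 0.015619 m^3/s.


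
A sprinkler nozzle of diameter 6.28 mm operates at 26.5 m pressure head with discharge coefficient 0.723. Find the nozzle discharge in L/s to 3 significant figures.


Approach: apply the orifice equation, Q = Cd*A*sqrt(2*g*h), A = pi*(d/2)^2.
A = pi*(6.28e-3/2)^2 = 3.0975e-05 m^2
Q = 0.723 * 3.0975e-05 * sqrt(2*9.81*26.5) * 1000 = 0.511 L/s
Therefore the nozzle discharge = 0.511 L/s.


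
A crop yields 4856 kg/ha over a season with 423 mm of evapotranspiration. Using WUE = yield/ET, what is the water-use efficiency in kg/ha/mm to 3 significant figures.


WUE = 4856 / 423 = 11.5 kg/ha/mm
Therefore the water-use efficiency = 11.5 kg/ha/mm.


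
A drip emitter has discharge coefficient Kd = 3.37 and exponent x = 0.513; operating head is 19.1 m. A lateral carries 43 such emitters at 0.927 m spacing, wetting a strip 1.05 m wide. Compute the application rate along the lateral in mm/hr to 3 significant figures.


Approach: apply the emitter equation with a lateral mass balance, q = Kd*h^x; Q = n*q; rate = Q/(n*spacing*width).
Step 1 — single emitter flow (q = Kd*h^x):
  q = 3.37 * 19.1^0.513 = 15.304 L/hr
Step 2 — total lateral flow: Q = 43 * 15.304 = 658.06 L/hr
Step 3 — wetted area: A = 43 * 0.927 * 1.05 = 41.854 m^2
Step 4 — application rate: Q/A = 658.06/41.854 = 15.7 mm/hr
Therefore the application rate along the lateral = 15.7 mm/hr.


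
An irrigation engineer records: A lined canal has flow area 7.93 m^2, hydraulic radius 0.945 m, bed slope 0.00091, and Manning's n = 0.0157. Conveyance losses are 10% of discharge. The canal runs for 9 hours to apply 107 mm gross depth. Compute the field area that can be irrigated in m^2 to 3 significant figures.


Approach: apply Manning's equation with a conveyance and depth budget, Q = (1/n)*A*R^(2/3)*S^(1/2); Q_field = Q*(1-loss); Area = Q_field*t/(d/1000).
Step 1 — canal discharge (Manning's equation):
  Q = (1/0.0157) * 7.93 * 0.945^(2/3) * 0.00091^(1/2) = 14.673 m^3/s
Step 2 — delivered flow: Q_field = 14.673*(1 - 10/100) = 13.206 m^3/s
Step 3 — volume delivered: V = 13.206 * 9*3600 = 427860 m^3
Step 4 — area served: A = V / (depth/1000) = 427860 / 0.107 = 4000000 m^2
Therefore the field area that can be irrigated = 4000000 m^2.


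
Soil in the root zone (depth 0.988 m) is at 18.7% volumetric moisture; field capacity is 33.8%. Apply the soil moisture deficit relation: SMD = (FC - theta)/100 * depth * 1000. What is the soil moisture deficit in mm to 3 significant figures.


SMD = (33.8 - 18.7)/100 * 0.988 * 1000 = 149 mm
Therefore the soil moisture deficit = 149 mm.


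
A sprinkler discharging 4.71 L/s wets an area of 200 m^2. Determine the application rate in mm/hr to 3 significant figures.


Approach: apply the application rate relation, rate = (Q/A)*3600.
rate = (4.71 / 200) * 3600 = 84.8 mm/hr
Therefore the application rate = 84.8 mm/hr.


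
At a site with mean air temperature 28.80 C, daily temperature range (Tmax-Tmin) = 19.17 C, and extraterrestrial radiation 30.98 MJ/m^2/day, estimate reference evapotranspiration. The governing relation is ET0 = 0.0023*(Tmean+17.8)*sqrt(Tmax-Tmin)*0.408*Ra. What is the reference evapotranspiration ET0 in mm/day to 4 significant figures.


ET0 = 0.0023*(28.80+17.8)*sqrt(19.17)*0.408*30.98 = 5.932 mm/day
Therefore the reference evapotranspiration ET0 = 5.932 mm/day.


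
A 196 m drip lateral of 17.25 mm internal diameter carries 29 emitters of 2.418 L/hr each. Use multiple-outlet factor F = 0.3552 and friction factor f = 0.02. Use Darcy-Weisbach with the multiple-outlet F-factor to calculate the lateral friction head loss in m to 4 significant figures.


Approach: apply Darcy-Weisbach with the multiple-outlet F-factor, Q = n*q/(3600*1000) m^3/s; v = Q/A; hf = F*f*(L/D)*(v^2/(2g)).
Q = 29*2.418/(3600*1000) = 1.94783e-05 m^3/s
A = pi*(17.25e-3/2)^2 = 2.33705e-04 m^2, so v = Q/A = 0.0833458 m/s
hf = 0.3552*0.02*(196/0.01725)*(0.0833458^2/(2*9.81)) = 0.02858 m
Therefore the lateral friction head loss = 0.02858 m.


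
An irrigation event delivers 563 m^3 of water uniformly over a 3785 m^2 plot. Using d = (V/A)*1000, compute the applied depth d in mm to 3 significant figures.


d = (563 / 3785) * 1000 = 149 mm
Therefore the applied depth d = 149 mm.


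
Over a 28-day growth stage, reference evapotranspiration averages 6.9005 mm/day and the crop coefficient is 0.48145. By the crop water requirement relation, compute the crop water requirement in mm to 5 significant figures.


Approach: apply the crop water requirement relation, CWR = ET0 * Kc * days.
CWR = 6.9005 * 0.48145 * 28 = 93.023 mm
Therefore the crop water requirement = 93.023 mm.


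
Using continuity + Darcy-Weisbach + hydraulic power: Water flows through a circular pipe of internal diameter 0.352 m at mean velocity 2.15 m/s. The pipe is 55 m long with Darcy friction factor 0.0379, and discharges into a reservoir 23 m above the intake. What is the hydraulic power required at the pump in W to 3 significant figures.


Approach: apply continuity + Darcy-Weisbach + hydraulic power, Q = A*v; hf = f*(L/D)*(v^2/(2g)); H = static + hf; P = rho*g*Q*H.
Step 1 — flow rate (continuity, Q = A*v):
  A = pi*(0.352/2)^2 = 0.097314 m^2
  Q = 0.097314 * 2.15 = 0.20923 m^3/s
Step 2 — friction head loss (Darcy-Weisbach):
  hf = 0.0379 * (55/0.352) * (2.15^2 / (2*9.81))
  hf = 1.3952 m
Step 3 — total head: H = 23 + 1.3952 = 24.395 m
Step 4 — hydraulic power (P = rho*g*Q*H):
  P = 1000 * 9.81 * 0.20923 * 24.395 = 50100 W
Therefore the hydraulic power required at the pump = 50100 W.


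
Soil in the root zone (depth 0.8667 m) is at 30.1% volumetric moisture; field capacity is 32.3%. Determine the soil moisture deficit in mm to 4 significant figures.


Approach: apply the soil moisture deficit relation, SMD = (FC - theta)/100 * depth * 1000.
SMD = (32.3 - 30.1)/100 * 0.8667 * 1000 = 19.07 mm
Therefore the soil moisture deficit = 19.07 mm.


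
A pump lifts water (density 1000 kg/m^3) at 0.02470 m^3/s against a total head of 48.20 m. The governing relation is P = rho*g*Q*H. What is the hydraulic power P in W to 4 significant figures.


P = 1000 * 9.81 * 0.02470 * 48.20 = 11680 W
Therefore the hydraulic power P = 11680 W.


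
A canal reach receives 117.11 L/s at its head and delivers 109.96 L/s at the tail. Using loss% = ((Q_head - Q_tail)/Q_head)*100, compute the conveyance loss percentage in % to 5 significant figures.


loss = ((117.11 - 109.96)/117.11)*100 = 6.1054 %
Therefore the conveyance loss percentage = 6.1054 %.


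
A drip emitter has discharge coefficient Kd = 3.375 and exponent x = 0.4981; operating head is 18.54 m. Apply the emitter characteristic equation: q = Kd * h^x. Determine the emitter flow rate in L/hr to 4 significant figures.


q = 3.375 * 18.54^0.4981 = 14.45 L/hr
Therefore the emitter flow rate = 14.45 L/hr.


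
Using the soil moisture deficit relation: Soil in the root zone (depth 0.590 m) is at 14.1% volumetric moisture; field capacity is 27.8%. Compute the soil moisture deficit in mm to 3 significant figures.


Approach: apply the soil moisture deficit relation, SMD = (FC - theta)/100 * depth * 1000.
SMD = (27.8 - 14.1)/100 * 0.590 * 1000 = 80.8 mm
Therefore the soil moisture deficit = 80.8 mm.


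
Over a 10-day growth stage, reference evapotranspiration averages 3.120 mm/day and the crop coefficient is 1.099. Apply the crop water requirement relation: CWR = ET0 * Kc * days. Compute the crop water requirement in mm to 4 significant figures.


CWR = 3.120 * 1.099 * 10 = 34.29 mm
Therefore the crop water requirement = 34.29 mm.


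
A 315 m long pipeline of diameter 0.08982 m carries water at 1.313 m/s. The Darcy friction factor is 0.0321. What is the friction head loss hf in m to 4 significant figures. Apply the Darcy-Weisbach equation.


Approach: apply the Darcy-Weisbach equation, hf = f*(L/D)*(v^2/(2g)).
hf = 0.0321 * (315/0.08982) * (1.313^2 / (2*9.81))
hf = 9.892 m
Therefore the friction head loss hf = 9.892 m.


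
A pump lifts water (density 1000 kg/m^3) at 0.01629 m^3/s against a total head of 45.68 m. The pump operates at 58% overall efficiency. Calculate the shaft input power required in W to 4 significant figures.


Approach: apply hydraulic power then efficiency conversion, P = rho*g*Q*H; P_in = P/eta.
Step 1 — hydraulic power (P = rho*g*Q*H):
  P = 1000 * 9.81 * 0.01629 * 45.68 = 7299.89 W
Step 2 — input power: P_in = P/eta = 7299.89 / 0.58 = 12590 W
Therefore the shaft input power required = 12590 W.


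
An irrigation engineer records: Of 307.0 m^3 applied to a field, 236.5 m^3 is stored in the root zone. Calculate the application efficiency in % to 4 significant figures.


Approach: apply the application efficiency ratio, Ea = (stored/applied)*100.
Ea = (236.5/307.0)*100 = 77.04 %
Therefore the application efficiency = 77.04 %.


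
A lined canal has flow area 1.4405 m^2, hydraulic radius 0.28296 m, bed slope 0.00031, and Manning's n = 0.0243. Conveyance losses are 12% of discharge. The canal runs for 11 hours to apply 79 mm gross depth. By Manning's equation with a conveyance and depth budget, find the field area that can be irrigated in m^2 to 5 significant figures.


Approach: apply Manning's equation with a conveyance and depth budget, Q = (1/n)*A*R^(2/3)*S^(1/2); Q_field = Q*(1-loss); Area = Q_field*t/(d/1000).
Step 1 — canal discharge (Manning's equation):
  Q = (1/0.0243) * 1.4405 * 0.28296^(2/3) * 0.00031^(1/2) = 0.4498536 m^3/s
Step 2 — delivered flow: Q_field = 0.4498536*(1 - 12/100) = 0.3958712 m^3/s
Step 3 — volume delivered: V = 0.3958712 * 11*3600 = 15676.50 m^3
Step 4 — area served: A = V / (depth/1000) = 15676.50 / 0.079 = 198440 m^2
Therefore the field area that can be irrigated = 198440 m^2.


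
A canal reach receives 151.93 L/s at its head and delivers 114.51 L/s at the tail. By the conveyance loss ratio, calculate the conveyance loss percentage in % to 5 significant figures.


Approach: apply the conveyance loss ratio, loss% = ((Q_head - Q_tail)/Q_head)*100.
loss = ((151.93 - 114.51)/151.93)*100 = 24.630 %
Therefore the conveyance loss percentage = 24.630 %.


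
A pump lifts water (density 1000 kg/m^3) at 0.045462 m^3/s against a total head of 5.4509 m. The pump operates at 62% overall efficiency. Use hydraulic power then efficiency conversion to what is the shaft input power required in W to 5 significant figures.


Approach: apply hydraulic power then efficiency conversion, P = rho*g*Q*H; P_in = P/eta.
Step 1 — hydraulic power (P = rho*g*Q*H):
  P = 1000 * 9.81 * 0.045462 * 5.4509 = 2431.004 W
Step 2 — input power: P_in = P/eta = 2431.004 / 0.62 = 3921.0 W
Therefore the shaft input power required = 3921.0 W.


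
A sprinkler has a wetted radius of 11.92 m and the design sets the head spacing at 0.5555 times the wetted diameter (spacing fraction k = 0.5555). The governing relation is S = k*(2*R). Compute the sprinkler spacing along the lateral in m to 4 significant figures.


S = 0.5555 * (2 * 11.92) = 13.24 m
Therefore the sprinkler spacing along the lateral = 13.24 m.


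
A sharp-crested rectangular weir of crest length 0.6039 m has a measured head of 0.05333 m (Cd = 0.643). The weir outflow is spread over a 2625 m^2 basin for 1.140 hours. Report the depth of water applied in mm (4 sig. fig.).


Approach: apply the rectangular weir equation with a volume-to-depth conversion, Q = (2/3)*Cd*L*sqrt(2g)*H^1.5; d = Q*t/A * 1000.
Step 1 — weir discharge:
  Q = (2/3)*0.643*0.6039*sqrt(2*9.81)*0.05333^1.5 = 0.0141219 m^3/s
Step 2 — volume: V = 0.0141219 * 1.140*3600 = 57.9561 m^3
Step 3 — depth: d = V/A * 1000 = 57.9561/2625 * 1000 = 22.08 mm
Therefore the depth of water applied = 22.08 mm.


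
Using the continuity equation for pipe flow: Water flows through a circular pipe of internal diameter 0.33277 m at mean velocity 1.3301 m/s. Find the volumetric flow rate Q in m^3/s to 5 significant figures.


Approach: apply the continuity equation for pipe flow, Q = A * v with A = pi*(D/2)^2.
A = pi*(0.33277/2)^2 = 0.08697175 m^2
Q = 0.08697175 * 1.3301 = 0.11568 m^3/s
Therefore the volumetric flow rate Q = 0.11568 m^3/s.


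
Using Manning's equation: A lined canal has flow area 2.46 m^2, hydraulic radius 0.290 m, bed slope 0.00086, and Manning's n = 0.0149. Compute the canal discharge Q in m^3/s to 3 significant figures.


Approach: apply Manning's equation, Q = (1/n)*A*R^(2/3)*S^(1/2).
Q = (1/0.0149) * 2.46 * 0.290^(2/3) * 0.00086^(1/2) = 2.12 m^3/s
Therefore the canal discharge Q = 2.12 m^3/s.


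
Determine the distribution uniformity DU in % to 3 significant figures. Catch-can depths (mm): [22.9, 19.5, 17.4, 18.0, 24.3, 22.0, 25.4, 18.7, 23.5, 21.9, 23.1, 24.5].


Approach: apply the low-quarter distribution uniformity, DU = (mean of lowest quarter of readings / overall mean)*100.
sorted lowest 3 of 12: [17.4, 18.0, 18.7] -> mean = 18.033 mm
overall mean = 21.767 mm
DU = (18.033/21.767)*100 = 82.8 %
Therefore the distribution uniformity DU = 82.8 %.


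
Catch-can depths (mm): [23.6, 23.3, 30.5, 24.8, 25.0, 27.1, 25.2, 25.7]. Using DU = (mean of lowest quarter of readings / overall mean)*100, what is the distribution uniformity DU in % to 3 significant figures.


sorted lowest 2 of 8: [23.3, 23.6] -> mean = 23.450 mm
overall mean = 25.650 mm
DU = (23.450/25.650)*100 = 91.4 %
Therefore the distribution uniformity DU = 91.4 %.


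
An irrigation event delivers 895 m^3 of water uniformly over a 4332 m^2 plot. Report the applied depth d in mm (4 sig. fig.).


Approach: apply depth from volume over area, d = (V/A)*1000.
d = (895 / 4332) * 1000 = 206.6 mm
Therefore the applied depth d = 206.6 mm.


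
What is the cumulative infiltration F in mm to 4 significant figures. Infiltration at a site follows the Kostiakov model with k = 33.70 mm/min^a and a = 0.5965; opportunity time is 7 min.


Approach: apply the Kostiakov infiltration equation, F = k*t^a.
F = 33.70 * 7^0.5965 = 107.6 mm
Therefore the cumulative infiltration F = 107.6 mm.


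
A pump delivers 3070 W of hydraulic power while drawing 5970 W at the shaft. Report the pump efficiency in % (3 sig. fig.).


Approach: apply the efficiency ratio, eta = (P_out/P_in)*100.
eta = (3070 / 5970) * 100 = 51.4 %
Therefore the pump efficiency = 51.4 %.


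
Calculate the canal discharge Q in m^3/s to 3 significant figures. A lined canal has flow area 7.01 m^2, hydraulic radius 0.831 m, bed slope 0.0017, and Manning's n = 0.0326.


Approach: apply Manning's equation, Q = (1/n)*A*R^(2/3)*S^(1/2).
Q = (1/0.0326) * 7.01 * 0.831^(2/3) * 0.0017^(1/2) = 7.84 m^3/s
Therefore the canal discharge Q = 7.84 m^3/s.


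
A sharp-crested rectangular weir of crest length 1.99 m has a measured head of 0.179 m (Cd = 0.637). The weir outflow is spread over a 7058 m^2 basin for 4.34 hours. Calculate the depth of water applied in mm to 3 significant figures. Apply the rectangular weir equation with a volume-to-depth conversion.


Approach: apply the rectangular weir equation with a volume-to-depth conversion, Q = (2/3)*Cd*L*sqrt(2g)*H^1.5; d = Q*t/A * 1000.
Step 1 — weir discharge:
  Q = (2/3)*0.637*1.99*sqrt(2*9.81)*0.179^1.5 = 0.28349 m^3/s
Step 2 — volume: V = 0.28349 * 4.34*3600 = 4429.2 m^3
Step 3 — depth: d = V/A * 1000 = 4429.2/7058 * 1000 = 628 mm
Therefore the depth of water applied = 628 mm.


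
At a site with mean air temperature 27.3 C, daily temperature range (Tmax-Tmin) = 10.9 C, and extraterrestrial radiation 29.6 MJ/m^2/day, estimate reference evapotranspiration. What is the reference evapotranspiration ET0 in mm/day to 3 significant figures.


Approach: apply the Hargreaves-Samani method, ET0 = 0.0023*(Tmean+17.8)*sqrt(Tmax-Tmin)*0.408*Ra.
ET0 = 0.0023*(27.3+17.8)*sqrt(10.9)*0.408*29.6 = 4.14 mm/day
Therefore the reference evapotranspiration ET0 = 4.14 mm/day.


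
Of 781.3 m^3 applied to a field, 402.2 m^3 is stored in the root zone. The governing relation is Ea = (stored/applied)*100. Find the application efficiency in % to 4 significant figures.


Ea = (402.2/781.3)*100 = 51.48 %
Therefore the application efficiency = 51.48 %.


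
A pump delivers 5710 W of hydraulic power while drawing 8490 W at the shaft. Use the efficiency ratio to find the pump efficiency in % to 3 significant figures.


Approach: apply the efficiency ratio, eta = (P_out/P_in)*100.
eta = (5710 / 8490) * 100 = 67.3 %
Therefore the pump efficiency = 67.3 %.


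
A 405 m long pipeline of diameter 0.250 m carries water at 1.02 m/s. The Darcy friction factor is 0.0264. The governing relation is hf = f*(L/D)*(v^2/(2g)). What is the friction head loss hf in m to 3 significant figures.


hf = 0.0264 * (405/0.250) * (1.02^2 / (2*9.81))
hf = 2.27 m
Therefore the friction head loss hf = 2.27 m.


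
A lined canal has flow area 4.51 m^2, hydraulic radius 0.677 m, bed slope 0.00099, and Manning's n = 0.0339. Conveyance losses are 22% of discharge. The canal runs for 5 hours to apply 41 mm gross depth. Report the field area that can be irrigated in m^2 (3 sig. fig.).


Approach: apply Manning's equation with a conveyance and depth budget, Q = (1/n)*A*R^(2/3)*S^(1/2); Q_field = Q*(1-loss); Area = Q_field*t/(d/1000).
Step 1 — canal discharge (Manning's equation):
  Q = (1/0.0339) * 4.51 * 0.677^(2/3) * 0.00099^(1/2) = 3.2274 m^3/s
Step 2 — delivered flow: Q_field = 3.2274*(1 - 22/100) = 2.5174 m^3/s
Step 3 — volume delivered: V = 2.5174 * 5*3600 = 45313 m^3
Step 4 — area served: A = V / (depth/1000) = 45313 / 0.041 = 1110000 m^2
Therefore the field area that can be irrigated = 1110000 m^2.


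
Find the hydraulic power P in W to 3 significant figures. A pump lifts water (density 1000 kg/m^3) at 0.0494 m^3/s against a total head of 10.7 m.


Approach: apply the hydraulic power relation, P = rho*g*Q*H.
P = 1000 * 9.81 * 0.0494 * 10.7 = 5190 W
Therefore the hydraulic power P = 5190 W.


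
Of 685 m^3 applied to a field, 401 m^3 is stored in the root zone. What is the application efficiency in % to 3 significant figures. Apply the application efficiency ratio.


Approach: apply the application efficiency ratio, Ea = (stored/applied)*100.
Ea = (401/685)*100 = 58.5 %
Therefore the application efficiency = 58.5 %.


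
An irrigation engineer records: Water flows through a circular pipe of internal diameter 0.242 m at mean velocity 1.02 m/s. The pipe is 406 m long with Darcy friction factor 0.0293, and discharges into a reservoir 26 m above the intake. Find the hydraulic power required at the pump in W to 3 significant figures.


Approach: apply continuity + Darcy-Weisbach + hydraulic power, Q = A*v; hf = f*(L/D)*(v^2/(2g)); H = static + hf; P = rho*g*Q*H.
Step 1 — flow rate (continuity, Q = A*v):
  A = pi*(0.242/2)^2 = 0.045996 m^2
  Q = 0.045996 * 1.02 = 0.046916 m^3/s
Step 2 — friction head loss (Darcy-Weisbach):
  hf = 0.0293 * (406/0.242) * (1.02^2 / (2*9.81))
  hf = 2.6066 m
Step 3 — total head: H = 26 + 2.6066 = 28.607 m
Step 4 — hydraulic power (P = rho*g*Q*H):
  P = 1000 * 9.81 * 0.046916 * 28.607 = 13200 W
Therefore the hydraulic power required at the pump = 13200 W.


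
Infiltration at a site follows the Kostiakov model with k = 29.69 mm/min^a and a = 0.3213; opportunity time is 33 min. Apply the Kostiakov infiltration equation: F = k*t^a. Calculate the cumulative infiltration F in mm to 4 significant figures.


F = 29.69 * 33^0.3213 = 91.31 mm
Therefore the cumulative infiltration F = 91.31 mm.


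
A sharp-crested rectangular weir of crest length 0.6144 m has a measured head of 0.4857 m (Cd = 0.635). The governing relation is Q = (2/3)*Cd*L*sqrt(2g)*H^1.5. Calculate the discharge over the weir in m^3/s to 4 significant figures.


Q = (2/3)*0.635*0.6144*sqrt(2*9.81)*0.4857^1.5 = 0.3900 m^3/s
Therefore the discharge over the weir = 0.3900 m^3/s.


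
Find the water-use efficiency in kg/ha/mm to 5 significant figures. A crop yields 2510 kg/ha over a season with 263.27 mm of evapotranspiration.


Approach: apply the water-use efficiency ratio, WUE = yield/ET.
WUE = 2510 / 263.27 = 9.5339 kg/ha/mm
Therefore the water-use efficiency = 9.5339 kg/ha/mm.


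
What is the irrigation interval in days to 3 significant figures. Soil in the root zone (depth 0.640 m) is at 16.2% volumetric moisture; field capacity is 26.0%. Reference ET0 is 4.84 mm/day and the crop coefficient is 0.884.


Approach: apply soil-water budget scheduling, SMD = (FC-theta)/100*depth*1000; ETc = ET0*Kc; interval = SMD/ETc.
Step 1 — soil moisture deficit:
  SMD = (26.0 - 16.2)/100 * 0.640 * 1000 = 62.720 mm
Step 2 — daily crop ET (ETc = ET0*Kc):
  ETc = 4.84 * 0.884 = 4.2786 mm/day
Step 3 — irrigation interval (SMD/ETc):
  interval = 62.720 / 4.2786 = 14.7 days
Therefore the irrigation interval = 14.7 days.


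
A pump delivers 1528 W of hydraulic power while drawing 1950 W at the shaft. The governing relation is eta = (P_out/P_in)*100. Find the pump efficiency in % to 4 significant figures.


eta = (1528 / 1950) * 100 = 78.36 %
Therefore the pump efficiency = 78.36 %.


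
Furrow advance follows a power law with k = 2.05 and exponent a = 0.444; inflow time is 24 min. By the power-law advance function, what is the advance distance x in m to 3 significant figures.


Approach: apply the power-law advance function, x = k*t^a.
x = 2.05 * 24^0.444 = 8.41 m
Therefore the advance distance x = 8.41 m.


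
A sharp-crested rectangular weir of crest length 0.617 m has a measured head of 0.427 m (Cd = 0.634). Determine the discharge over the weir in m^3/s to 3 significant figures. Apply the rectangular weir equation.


Approach: apply the rectangular weir equation, Q = (2/3)*Cd*L*sqrt(2g)*H^1.5.
Q = (2/3)*0.634*0.617*sqrt(2*9.81)*0.427^1.5 = 0.322 m^3/s
Therefore the discharge over the weir = 0.322 m^3/s.


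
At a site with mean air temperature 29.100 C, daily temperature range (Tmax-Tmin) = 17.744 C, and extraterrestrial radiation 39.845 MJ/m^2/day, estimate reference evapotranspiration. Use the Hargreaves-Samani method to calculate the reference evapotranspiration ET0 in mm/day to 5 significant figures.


Approach: apply the Hargreaves-Samani method, ET0 = 0.0023*(Tmean+17.8)*sqrt(Tmax-Tmin)*0.408*Ra.
ET0 = 0.0023*(29.100+17.8)*sqrt(17.744)*0.408*39.845 = 7.3869 mm/day
Therefore the reference evapotranspiration ET0 = 7.3869 mm/day.


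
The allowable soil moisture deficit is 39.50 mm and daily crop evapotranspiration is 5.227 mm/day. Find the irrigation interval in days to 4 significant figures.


Approach: apply the irrigation interval relation, interval = SMD / ETc.
interval = 39.50 / 5.227 = 7.557 days
Therefore the irrigation interval = 7.557 days.


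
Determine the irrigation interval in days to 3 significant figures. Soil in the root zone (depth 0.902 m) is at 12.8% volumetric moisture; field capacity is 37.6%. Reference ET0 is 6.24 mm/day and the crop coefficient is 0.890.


Approach: apply soil-water budget scheduling, SMD = (FC-theta)/100*depth*1000; ETc = ET0*Kc; interval = SMD/ETc.
Step 1 — soil moisture deficit:
  SMD = (37.6 - 12.8)/100 * 0.902 * 1000 = 223.70 mm
Step 2 — daily crop ET (ETc = ET0*Kc):
  ETc = 6.24 * 0.890 = 5.5536 mm/day
Step 3 — irrigation interval (SMD/ETc):
  interval = 223.70 / 5.5536 = 40.3 days
Therefore the irrigation interval = 40.3 days.


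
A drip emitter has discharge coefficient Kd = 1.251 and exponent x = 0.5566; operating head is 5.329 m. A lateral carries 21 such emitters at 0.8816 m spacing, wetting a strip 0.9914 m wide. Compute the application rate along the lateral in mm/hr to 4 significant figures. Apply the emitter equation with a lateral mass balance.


Approach: apply the emitter equation with a lateral mass balance, q = Kd*h^x; Q = n*q; rate = Q/(n*spacing*width).
Step 1 — single emitter flow (q = Kd*h^x):
  q = 1.251 * 5.329^0.5566 = 3.17474 L/hr
Step 2 — total lateral flow: Q = 21 * 3.17474 = 66.6696 L/hr
Step 3 — wetted area: A = 21 * 0.8816 * 0.9914 = 18.3544 m^2
Step 4 — application rate: Q/A = 66.6696/18.3544 = 3.632 mm/hr
Therefore the application rate along the lateral = 3.632 mm/hr.


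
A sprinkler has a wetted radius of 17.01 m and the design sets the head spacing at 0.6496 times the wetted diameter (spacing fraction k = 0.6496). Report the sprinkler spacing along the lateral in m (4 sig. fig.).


Approach: apply the sprinkler spacing rule (spacing as a fraction of wetted diameter), S = k*(2*R).
S = 0.6496 * (2 * 17.01) = 22.10 m
Therefore the sprinkler spacing along the lateral = 22.10 m.


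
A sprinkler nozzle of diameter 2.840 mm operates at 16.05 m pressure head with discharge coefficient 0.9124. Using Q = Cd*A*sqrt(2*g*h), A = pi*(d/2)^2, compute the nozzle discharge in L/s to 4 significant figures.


A = pi*(2.840e-3/2)^2 = 6.33471e-06 m^2
Q = 0.9124 * 6.33471e-06 * sqrt(2*9.81*16.05) * 1000 = 0.1026 L/s
Therefore the nozzle discharge = 0.1026 L/s.


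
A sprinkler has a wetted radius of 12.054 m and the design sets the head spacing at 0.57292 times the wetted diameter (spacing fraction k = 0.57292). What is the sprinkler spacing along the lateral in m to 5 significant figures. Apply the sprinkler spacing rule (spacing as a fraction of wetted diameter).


Approach: apply the sprinkler spacing rule (spacing as a fraction of wetted diameter), S = k*(2*R).
S = 0.57292 * (2 * 12.054) = 13.812 m
Therefore the sprinkler spacing along the lateral = 13.812 m.
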